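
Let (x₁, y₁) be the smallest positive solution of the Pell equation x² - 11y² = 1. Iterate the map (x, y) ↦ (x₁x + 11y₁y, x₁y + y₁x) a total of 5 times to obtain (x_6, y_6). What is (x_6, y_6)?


Step 1: Find the fundamental solution (x₁, y₁) of x² - 11y² = 1.
  Expand √11 as a continued fraction. a₀ = ⌊√11⌋ = 3; iterate m_{k+1} = d_k·a_k − m_k, d_{k+1} = (11 − m_{k+1}²)/d_k, a_{k+1} = ⌊(a₀ + m_{k+1})/d_{k+1}⌋ (starting m₀ = 0, d₀ = 1), with convergents p_k = a_k·p_{k-1} + p_{k-2}, q_k = a_k·q_{k-1} + q_{k-2} (p₋₁ = 1, q₋₁ = 0):
  k = 0: a₀ = 3; p₀/q₀ = 3/1; p₀² − 11·q₀² = 9 − 11 = -2.
  k = 1: m = 3, d = 2, a = ⌊(3 + 3)/2⌋ = 3; p/q = (3·3 + 1)/(3·1 + 0) = 10/3; p² − 11·q² = 100 − 99 = 1.
  The first convergent with p² − 11·q² = 1 gives the fundamental solution (x₁, y₁) = (10, 3).
Step 2: Apply the recurrence (x_{n+1}, y_{n+1}) = (x₁x_n + 11y₁y_n, x₁y_n + y₁x_n) repeatedly.
  From (x_1, y_1) = (10, 3): x_2 = 10·10 + 11·3·3 = 199; y_2 = 10·3 + 3·10 = 60.
  From (x_2, y_2) = (199, 60): x_3 = 10·199 + 11·3·60 = 3970; y_3 = 10·60 + 3·199 = 1197.
  From (x_3, y_3) = (3970, 1197): x_4 = 10·3970 + 11·3·1197 = 79201; y_4 = 10·1197 + 3·3970 = 23880.
  From (x_4, y_4) = (79201, 23880): x_5 = 10·79201 + 11·3·23880 = 1580050; y_5 = 10·23880 + 3·79201 = 476403.
  From (x_5, y_5) = (1580050, 476403): x_6 = 10·1580050 + 11·3·476403 = 31521799; y_6 = 10·476403 + 3·1580050 = 9504180.
Step 3: Verify x_6² - 11·y_6² = 993623812196401 - 993623812196400 = 1 (should be 1). ✓

(x_1, y_1) = (10, 3); (x_6, y_6) = (31521799, 9504180).


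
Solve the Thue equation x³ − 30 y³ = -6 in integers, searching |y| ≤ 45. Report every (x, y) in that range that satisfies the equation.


The equation is x³ - 30y³ = -6. For fixed y, x³ = 30·y³ − 6, so a solution requires the RHS to be a perfect cube.
Strategy: iterate y from -45 to 45, compute RHS = 30·y³ − 6, and check whether it is a (positive or negative) perfect cube.
Check small values of y:
  y = 0: RHS = -6 is not a perfect cube.
  y = 1: RHS = 24 is not a perfect cube.
  y = -1: RHS = -36 is not a perfect cube.
  y = 2: RHS = 234 is not a perfect cube.
  y = -2: RHS = -246 is not a perfect cube.
  y = 3: RHS = 804 is not a perfect cube.
  y = -3: RHS = -816 is not a perfect cube.
Continuing the search up to |y| = 45 finds no solutions either.
No (x, y) in the scanned range satisfies the equation.

No integer solutions with |y| ≤ 45.


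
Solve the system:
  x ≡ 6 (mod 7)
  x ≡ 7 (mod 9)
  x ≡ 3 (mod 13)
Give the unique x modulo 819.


Moduli 7, 9, 13 are pairwise coprime; by CRT there is a unique solution modulo M = 7 · 9 · 13 = 819.
Solve pairwise, accumulating the modulus:
  Start with x ≡ 6 (mod 7).
  Combine with x ≡ 7 (mod 9): since gcd(7, 9) = 1, we get a unique residue mod 63.
    Write x = 6 + 7·t and substitute into x ≡ 7 (mod 9): 7·t ≡ 7 − 6 = 1 (mod 9).
    The inverse of 7 mod 9 is 4 (since 7·4 = 28 = 3·9 + 1), so t ≡ 4·1 = 4 ≡ 4 (mod 9).
    Then x = 6 + 7·4 = 34, valid modulo lcm(7, 9) = 63: x ≡ 34 (mod 63).
  Combine with x ≡ 3 (mod 13): since gcd(63, 13) = 1, we get a unique residue mod 819.
    Write x = 34 + 63·t and substitute into x ≡ 3 (mod 13): 63·t ≡ 3 − 34 = -31 (mod 13).
    Reduce coefficients mod 13: 11·t ≡ 8 (mod 13).
    The inverse of 11 mod 13 is 6 (since 11·6 = 66 = 5·13 + 1), so t ≡ 6·8 = 48 ≡ 9 (mod 13).
    Then x = 34 + 63·9 = 601, valid modulo lcm(63, 13) = 819: x ≡ 601 (mod 819).
Verify: 601 mod 7 = 6 ✓, 601 mod 9 = 7 ✓, 601 mod 13 = 3 ✓.

x ≡ 601 (mod 819).


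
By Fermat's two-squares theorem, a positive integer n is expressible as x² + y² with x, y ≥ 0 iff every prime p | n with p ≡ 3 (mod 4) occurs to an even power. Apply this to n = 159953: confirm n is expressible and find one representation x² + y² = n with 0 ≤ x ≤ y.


Step 1: Factor n = 159953 = 17 · 97^2.
Step 2: Check the mod-4 condition on each prime factor: 17 ≡ 1 (mod 4), exponent 1; 97 ≡ 1 (mod 4), exponent 2.
All primes ≡ 3 (mod 4) appear to even exponent (or don't appear), so by the two-squares theorem n IS expressible as a sum of two squares.
Step 3: Build a representation. Here n = 17 · 97 · 97 is a product of primes ≡ 1 (mod 4). Each prime p ≡ 1 (mod 4) is itself a sum of two squares; find a² by testing p − a² for a perfect square:
  17: 17 − 1² = 16 = 4² ⇒ 17 = 1² + 4².
  97: 97 − 1² = 96, 97 − 2² = 93, 97 − 3² = 88, 97 − 4² = 81 = 9² ⇒ 97 = 4² + 9².
  Combine using the Brahmagupta–Fibonacci identity (a² + b²)(c² + d²) = (ac − bd)² + (ad + bc)² = (ac + bd)² + (ad − bc)²:
  17 · 97 = 1649: from (1² + 4²)(4² + 9²), take (1·4 − 4·9, 1·9 + 4·4) = (4 − 36, 9 + 16) = (-32, 25); dropping signs (only squares matter) gives (32, 25); check 32² + 25² = 1024 + 625 = 1649 ✓.
  1649 · 97 = 159953: from (32² + 25²)(4² + 9²), take (32·4 − 25·9, 32·9 + 25·4) = (128 − 225, 288 + 100) = (-97, 388); dropping signs (only squares matter) gives (97, 388); check 97² + 388² = 9409 + 150544 = 159953 ✓.
Step 4: Order so x ≤ y and verify: 97² + 388² = 9409 + 150544 = 159953 = n. ✓

n = 159953 = 97² + 388² (one valid representation with x ≤ y).


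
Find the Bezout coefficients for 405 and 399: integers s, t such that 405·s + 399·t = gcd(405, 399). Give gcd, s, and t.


Euclidean algorithm on (405, 399) — divide until remainder is 0:
  405 = 1 · 399 + 6
  399 = 66 · 6 + 3
  6 = 2 · 3 + 0
gcd(405, 399) = 3.
Track Bezout coefficients alongside the remainders: start with r₀ = 405 = a·1 + b·0 (s = 1, t = 0) and r₁ = 399 = a·0 + b·1 (s = 0, t = 1); each new remainder r_{k+1} = r_{k-1} − q_k·r_k inherits s_{k+1} = s_{k-1} − q_k·s_k, t_{k+1} = t_{k-1} − q_k·t_k, so r_k = a·s_k + b·t_k at every step:
  q = 1: r = 6, s = 1 − 1·0 = 1, t = 0 − 1·1 = -1  (check: 405·1 + 399·(-1) = 6)
  q = 66: r = 3, s = 0 − 66·1 = -66, t = 1 − 66·(-1) = 67  (check: 405·(-66) + 399·67 = 3)
The row with r = 3 (the gcd) gives the Bezout coefficients s = -66, t = 67.
Result: 405 · (-66) + 399 · (67) = 3.

gcd(405, 399) = 3; s = -66, t = 67 (check: 405·(-66) + 399·67 = 3).


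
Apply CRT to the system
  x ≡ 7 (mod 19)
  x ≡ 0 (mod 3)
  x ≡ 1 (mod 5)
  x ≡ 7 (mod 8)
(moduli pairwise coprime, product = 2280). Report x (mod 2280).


Product of moduli M = 19 · 3 · 5 · 8 = 2280.
Merge one congruence at a time:
  Start: x ≡ 7 (mod 19).
  Combine with x ≡ 0 (mod 3); new modulus lcm = 57.
    Write x = 7 + 19·t and substitute into x ≡ 0 (mod 3): 19·t ≡ 0 − 7 = -7 (mod 3).
    Reduce coefficients mod 3: 1·t ≡ 2 (mod 3).
    So t ≡ 2 (mod 3).
    Then x = 7 + 19·2 = 45, valid modulo lcm(19, 3) = 57: x ≡ 45 (mod 57).
  Combine with x ≡ 1 (mod 5); new modulus lcm = 285.
    Write x = 45 + 57·t and substitute into x ≡ 1 (mod 5): 57·t ≡ 1 − 45 = -44 (mod 5).
    Reduce coefficients mod 5: 2·t ≡ 1 (mod 5).
    The inverse of 2 mod 5 is 3 (since 2·3 = 6 = 1·5 + 1), so t ≡ 3·1 = 3 ≡ 3 (mod 5).
    Then x = 45 + 57·3 = 216, valid modulo lcm(57, 5) = 285: x ≡ 216 (mod 285).
  Combine with x ≡ 7 (mod 8); new modulus lcm = 2280.
    Write x = 216 + 285·t and substitute into x ≡ 7 (mod 8): 285·t ≡ 7 − 216 = -209 (mod 8).
    Reduce coefficients mod 8: 5·t ≡ 7 (mod 8).
    The inverse of 5 mod 8 is 5 (since 5·5 = 25 = 3·8 + 1), so t ≡ 5·7 = 35 ≡ 3 (mod 8).
    Then x = 216 + 285·3 = 1071, valid modulo lcm(285, 8) = 2280: x ≡ 1071 (mod 2280).
Verify against each original: 1071 mod 19 = 7, 1071 mod 3 = 0, 1071 mod 5 = 1, 1071 mod 8 = 7.

x ≡ 1071 (mod 2280).


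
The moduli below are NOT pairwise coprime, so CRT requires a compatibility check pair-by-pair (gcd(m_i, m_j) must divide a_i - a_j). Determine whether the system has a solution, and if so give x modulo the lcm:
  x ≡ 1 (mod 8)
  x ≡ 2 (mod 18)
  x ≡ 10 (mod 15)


Moduli 8, 18, 15 are not pairwise coprime, so CRT works modulo lcm(m_i) when all pairwise compatibility conditions hold.
Pairwise compatibility: gcd(m_i, m_j) must divide a_i - a_j for every pair.
Merge one congruence at a time:
  Start: x ≡ 1 (mod 8).
  Combine with x ≡ 2 (mod 18): gcd(8, 18) = 2, and 2 - 1 = 1 is NOT divisible by 2.
    ⇒ system is inconsistent (no integer solution).

No solution (the system is inconsistent).


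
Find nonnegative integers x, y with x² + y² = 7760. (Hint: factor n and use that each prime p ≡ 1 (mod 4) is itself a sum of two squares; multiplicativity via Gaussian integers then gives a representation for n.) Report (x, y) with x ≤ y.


Step 1: Factor n = 7760 = 2^4 · 5 · 97.
Step 2: Check the mod-4 condition on each prime factor: 2 = 2 (special); 5 ≡ 1 (mod 4), exponent 1; 97 ≡ 1 (mod 4), exponent 1.
All primes ≡ 3 (mod 4) appear to even exponent (or don't appear), so by the two-squares theorem n IS expressible as a sum of two squares.
Step 3: Build a representation. Group n = k² · m with k = 4 and m = 5 · 97 = 485 (a product of primes ≡ 1 (mod 4)); a representation of m scales to one of n via (k·x)² + (k·y)² = k²(x² + y²). Each prime p ≡ 1 (mod 4) is itself a sum of two squares; find a² by testing p − a² for a perfect square:
  5: 5 − 1² = 4 = 2² ⇒ 5 = 1² + 2².
  97: 97 − 1² = 96, 97 − 2² = 93, 97 − 3² = 88, 97 − 4² = 81 = 9² ⇒ 97 = 4² + 9².
  Combine using the Brahmagupta–Fibonacci identity (a² + b²)(c² + d²) = (ac − bd)² + (ad + bc)² = (ac + bd)² + (ad − bc)²:
  5 · 97 = 485: from (1² + 2²)(4² + 9²), take (1·4 − 2·9, 1·9 + 2·4) = (4 − 18, 9 + 8) = (-14, 17); dropping signs (only squares matter) gives (14, 17); check 14² + 17² = 196 + 289 = 485 ✓.
  Scale by k = 4: (4·14, 4·17) = (56, 68).
Step 4: Order so x ≤ y and verify: 56² + 68² = 3136 + 4624 = 7760 = n. ✓

n = 7760 = 56² + 68² (one valid representation with x ≤ y).


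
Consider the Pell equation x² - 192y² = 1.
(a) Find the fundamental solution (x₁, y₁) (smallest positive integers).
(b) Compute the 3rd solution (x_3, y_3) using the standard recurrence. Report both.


Step 1: Find the fundamental solution (x₁, y₁) of x² - 192y² = 1.
  Expand √192 as a continued fraction. a₀ = ⌊√192⌋ = 13; iterate m_{k+1} = d_k·a_k − m_k, d_{k+1} = (192 − m_{k+1}²)/d_k, a_{k+1} = ⌊(a₀ + m_{k+1})/d_{k+1}⌋ (starting m₀ = 0, d₀ = 1), with convergents p_k = a_k·p_{k-1} + p_{k-2}, q_k = a_k·q_{k-1} + q_{k-2} (p₋₁ = 1, q₋₁ = 0):
  k = 0: a₀ = 13; p₀/q₀ = 13/1; p₀² − 192·q₀² = 169 − 192 = -23.
  k = 1: m = 13, d = 23, a = ⌊(13 + 13)/23⌋ = 1; p/q = (1·13 + 1)/(1·1 + 0) = 14/1; p² − 192·q² = 196 − 192 = 4.
  k = 2: m = 10, d = 4, a = ⌊(13 + 10)/4⌋ = 5; p/q = (5·14 + 13)/(5·1 + 1) = 83/6; p² − 192·q² = 6889 − 6912 = -23.
  k = 3: m = 10, d = 23, a = ⌊(13 + 10)/23⌋ = 1; p/q = (1·83 + 14)/(1·6 + 1) = 97/7; p² − 192·q² = 9409 − 9408 = 1.
  The first convergent with p² − 192·q² = 1 gives the fundamental solution (x₁, y₁) = (97, 7).
Step 2: Apply the recurrence (x_{n+1}, y_{n+1}) = (x₁x_n + 192y₁y_n, x₁y_n + y₁x_n) repeatedly.
  From (x_1, y_1) = (97, 7): x_2 = 97·97 + 192·7·7 = 18817; y_2 = 97·7 + 7·97 = 1358.
  From (x_2, y_2) = (18817, 1358): x_3 = 97·18817 + 192·7·1358 = 3650401; y_3 = 97·1358 + 7·18817 = 263445.
Step 3: Verify x_3² - 192·y_3² = 13325427460801 - 13325427460800 = 1 (should be 1). ✓

(x_1, y_1) = (97, 7); (x_3, y_3) = (3650401, 263445).


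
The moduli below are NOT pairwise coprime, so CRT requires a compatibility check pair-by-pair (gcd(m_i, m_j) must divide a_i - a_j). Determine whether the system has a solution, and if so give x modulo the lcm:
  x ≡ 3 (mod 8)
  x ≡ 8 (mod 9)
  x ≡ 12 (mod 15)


Moduli 8, 9, 15 are not pairwise coprime, so CRT works modulo lcm(m_i) when all pairwise compatibility conditions hold.
Pairwise compatibility: gcd(m_i, m_j) must divide a_i - a_j for every pair.
Merge one congruence at a time:
  Start: x ≡ 3 (mod 8).
  Combine with x ≡ 8 (mod 9): gcd(8, 9) = 1; 8 - 3 = 5, which IS divisible by 1, so compatible.
    Write x = 3 + 8·t and substitute into x ≡ 8 (mod 9): 8·t ≡ 8 − 3 = 5 (mod 9).
    The inverse of 8 mod 9 is 8 (since 8·8 = 64 = 7·9 + 1), so t ≡ 8·5 = 40 ≡ 4 (mod 9).
    Then x = 3 + 8·4 = 35, valid modulo lcm(8, 9) = 72: x ≡ 35 (mod 72).
  Combine with x ≡ 12 (mod 15): gcd(72, 15) = 3, and 12 - 35 = -23 is NOT divisible by 3.
    ⇒ system is inconsistent (no integer solution).

No solution (the system is inconsistent).


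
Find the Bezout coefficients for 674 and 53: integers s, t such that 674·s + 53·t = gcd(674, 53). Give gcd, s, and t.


Euclidean algorithm on (674, 53) — divide until remainder is 0:
  674 = 12 · 53 + 38
  53 = 1 · 38 + 15
  38 = 2 · 15 + 8
  15 = 1 · 8 + 7
  8 = 1 · 7 + 1
  7 = 7 · 1 + 0
gcd(674, 53) = 1.
Track Bezout coefficients alongside the remainders: start with r₀ = 674 = a·1 + b·0 (s = 1, t = 0) and r₁ = 53 = a·0 + b·1 (s = 0, t = 1); each new remainder r_{k+1} = r_{k-1} − q_k·r_k inherits s_{k+1} = s_{k-1} − q_k·s_k, t_{k+1} = t_{k-1} − q_k·t_k, so r_k = a·s_k + b·t_k at every step:
  q = 12: r = 38, s = 1 − 12·0 = 1, t = 0 − 12·1 = -12  (check: 674·1 + 53·(-12) = 38)
  q = 1: r = 15, s = 0 − 1·1 = -1, t = 1 − 1·(-12) = 13  (check: 674·(-1) + 53·13 = 15)
  q = 2: r = 8, s = 1 − 2·(-1) = 3, t = -12 − 2·13 = -38  (check: 674·3 + 53·(-38) = 8)
  q = 1: r = 7, s = -1 − 1·3 = -4, t = 13 − 1·(-38) = 51  (check: 674·(-4) + 53·51 = 7)
  q = 1: r = 1, s = 3 − 1·(-4) = 7, t = -38 − 1·51 = -89  (check: 674·7 + 53·(-89) = 1)
The row with r = 1 (the gcd) gives the Bezout coefficients s = 7, t = -89.
Result: 674 · (7) + 53 · (-89) = 1.

gcd(674, 53) = 1; s = 7, t = -89 (check: 674·7 + 53·(-89) = 1).


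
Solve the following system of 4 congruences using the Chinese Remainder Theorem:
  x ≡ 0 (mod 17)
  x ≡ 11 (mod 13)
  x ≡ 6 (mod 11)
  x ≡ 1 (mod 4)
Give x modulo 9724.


Product of moduli M = 17 · 13 · 11 · 4 = 9724.
Merge one congruence at a time:
  Start: x ≡ 0 (mod 17).
  Combine with x ≡ 11 (mod 13); new modulus lcm = 221.
    Write x = 0 + 17·t and substitute into x ≡ 11 (mod 13): 17·t ≡ 11 − 0 = 11 (mod 13).
    Reduce coefficients mod 13: 4·t ≡ 11 (mod 13).
    The inverse of 4 mod 13 is 10 (since 4·10 = 40 = 3·13 + 1), so t ≡ 10·11 = 110 ≡ 6 (mod 13).
    Then x = 0 + 17·6 = 102, valid modulo lcm(17, 13) = 221: x ≡ 102 (mod 221).
  Combine with x ≡ 6 (mod 11); new modulus lcm = 2431.
    Write x = 102 + 221·t and substitute into x ≡ 6 (mod 11): 221·t ≡ 6 − 102 = -96 (mod 11).
    Reduce coefficients mod 11: 1·t ≡ 3 (mod 11).
    So t ≡ 3 (mod 11).
    Then x = 102 + 221·3 = 765, valid modulo lcm(221, 11) = 2431: x ≡ 765 (mod 2431).
  Combine with x ≡ 1 (mod 4); new modulus lcm = 9724.
    Write x = 765 + 2431·t and substitute into x ≡ 1 (mod 4): 2431·t ≡ 1 − 765 = -764 (mod 4).
    Reduce coefficients mod 4: 3·t ≡ 0 (mod 4).
    The inverse of 3 mod 4 is 3 (since 3·3 = 9 = 2·4 + 1), so t ≡ 3·0 = 0 ≡ 0 (mod 4).
    Then x = 765 + 2431·0 = 765, valid modulo lcm(2431, 4) = 9724: x ≡ 765 (mod 9724).
Verify against each original: 765 mod 17 = 0, 765 mod 13 = 11, 765 mod 11 = 6, 765 mod 4 = 1.

x ≡ 765 (mod 9724).


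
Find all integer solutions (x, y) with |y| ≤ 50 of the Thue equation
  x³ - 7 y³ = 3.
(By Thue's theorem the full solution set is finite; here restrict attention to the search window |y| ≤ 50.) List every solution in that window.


The equation is x³ - 7y³ = 3. For fixed y, x³ = 7·y³ + 3, so a solution requires the RHS to be a perfect cube.
Strategy: iterate y from -50 to 50, compute RHS = 7·y³ + 3, and check whether it is a (positive or negative) perfect cube.
Check small values of y:
  y = 0: RHS = 3 is not a perfect cube.
  y = 1: RHS = 10 is not a perfect cube.
  y = -1: RHS = -4 is not a perfect cube.
  y = 2: RHS = 59 is not a perfect cube.
  y = -2: RHS = -53 is not a perfect cube.
  y = 3: RHS = 192 is not a perfect cube.
  y = -3: RHS = -186 is not a perfect cube.
Continuing the search up to |y| = 50 finds no solutions either.
No (x, y) in the scanned range satisfies the equation.

No integer solutions with |y| ≤ 50.


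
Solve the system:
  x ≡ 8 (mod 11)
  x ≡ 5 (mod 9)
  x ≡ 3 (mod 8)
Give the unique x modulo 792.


Moduli 11, 9, 8 are pairwise coprime; by CRT there is a unique solution modulo M = 11 · 9 · 8 = 792.
Solve pairwise, accumulating the modulus:
  Start with x ≡ 8 (mod 11).
  Combine with x ≡ 5 (mod 9): since gcd(11, 9) = 1, we get a unique residue mod 99.
    Write x = 8 + 11·t and substitute into x ≡ 5 (mod 9): 11·t ≡ 5 − 8 = -3 (mod 9).
    Reduce coefficients mod 9: 2·t ≡ 6 (mod 9).
    The inverse of 2 mod 9 is 5 (since 2·5 = 10 = 1·9 + 1), so t ≡ 5·6 = 30 ≡ 3 (mod 9).
    Then x = 8 + 11·3 = 41, valid modulo lcm(11, 9) = 99: x ≡ 41 (mod 99).
  Combine with x ≡ 3 (mod 8): since gcd(99, 8) = 1, we get a unique residue mod 792.
    Write x = 41 + 99·t and substitute into x ≡ 3 (mod 8): 99·t ≡ 3 − 41 = -38 (mod 8).
    Reduce coefficients mod 8: 3·t ≡ 2 (mod 8).
    The inverse of 3 mod 8 is 3 (since 3·3 = 9 = 1·8 + 1), so t ≡ 3·2 = 6 ≡ 6 (mod 8).
    Then x = 41 + 99·6 = 635, valid modulo lcm(99, 8) = 792: x ≡ 635 (mod 792).
Verify: 635 mod 11 = 8 ✓, 635 mod 9 = 5 ✓, 635 mod 8 = 3 ✓.

x ≡ 635 (mod 792).


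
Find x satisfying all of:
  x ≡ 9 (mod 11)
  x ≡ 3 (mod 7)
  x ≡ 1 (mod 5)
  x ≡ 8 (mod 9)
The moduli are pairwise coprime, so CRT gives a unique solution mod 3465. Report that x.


Product of moduli M = 11 · 7 · 5 · 9 = 3465.
Merge one congruence at a time:
  Start: x ≡ 9 (mod 11).
  Combine with x ≡ 3 (mod 7); new modulus lcm = 77.
    Write x = 9 + 11·t and substitute into x ≡ 3 (mod 7): 11·t ≡ 3 − 9 = -6 (mod 7).
    Reduce coefficients mod 7: 4·t ≡ 1 (mod 7).
    The inverse of 4 mod 7 is 2 (since 4·2 = 8 = 1·7 + 1), so t ≡ 2·1 = 2 ≡ 2 (mod 7).
    Then x = 9 + 11·2 = 31, valid modulo lcm(11, 7) = 77: x ≡ 31 (mod 77).
  Combine with x ≡ 1 (mod 5); new modulus lcm = 385.
    Write x = 31 + 77·t and substitute into x ≡ 1 (mod 5): 77·t ≡ 1 − 31 = -30 (mod 5).
    Reduce coefficients mod 5: 2·t ≡ 0 (mod 5).
    The inverse of 2 mod 5 is 3 (since 2·3 = 6 = 1·5 + 1), so t ≡ 3·0 = 0 ≡ 0 (mod 5).
    Then x = 31 + 77·0 = 31, valid modulo lcm(77, 5) = 385: x ≡ 31 (mod 385).
  Combine with x ≡ 8 (mod 9); new modulus lcm = 3465.
    Write x = 31 + 385·t and substitute into x ≡ 8 (mod 9): 385·t ≡ 8 − 31 = -23 (mod 9).
    Reduce coefficients mod 9: 7·t ≡ 4 (mod 9).
    The inverse of 7 mod 9 is 4 (since 7·4 = 28 = 3·9 + 1), so t ≡ 4·4 = 16 ≡ 7 (mod 9).
    Then x = 31 + 385·7 = 2726, valid modulo lcm(385, 9) = 3465: x ≡ 2726 (mod 3465).
Verify against each original: 2726 mod 11 = 9, 2726 mod 7 = 3, 2726 mod 5 = 1, 2726 mod 9 = 8.

x ≡ 2726 (mod 3465).


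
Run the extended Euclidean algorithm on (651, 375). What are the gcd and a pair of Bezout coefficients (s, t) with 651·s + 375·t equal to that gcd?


Euclidean algorithm on (651, 375) — divide until remainder is 0:
  651 = 1 · 375 + 276
  375 = 1 · 276 + 99
  276 = 2 · 99 + 78
  99 = 1 · 78 + 21
  78 = 3 · 21 + 15
  21 = 1 · 15 + 6
  15 = 2 · 6 + 3
  6 = 2 · 3 + 0
gcd(651, 375) = 3.
Track Bezout coefficients alongside the remainders: start with r₀ = 651 = a·1 + b·0 (s = 1, t = 0) and r₁ = 375 = a·0 + b·1 (s = 0, t = 1); each new remainder r_{k+1} = r_{k-1} − q_k·r_k inherits s_{k+1} = s_{k-1} − q_k·s_k, t_{k+1} = t_{k-1} − q_k·t_k, so r_k = a·s_k + b·t_k at every step:
  q = 1: r = 276, s = 1 − 1·0 = 1, t = 0 − 1·1 = -1  (check: 651·1 + 375·(-1) = 276)
  q = 1: r = 99, s = 0 − 1·1 = -1, t = 1 − 1·(-1) = 2  (check: 651·(-1) + 375·2 = 99)
  q = 2: r = 78, s = 1 − 2·(-1) = 3, t = -1 − 2·2 = -5  (check: 651·3 + 375·(-5) = 78)
  q = 1: r = 21, s = -1 − 1·3 = -4, t = 2 − 1·(-5) = 7  (check: 651·(-4) + 375·7 = 21)
  q = 3: r = 15, s = 3 − 3·(-4) = 15, t = -5 − 3·7 = -26  (check: 651·15 + 375·(-26) = 15)
  q = 1: r = 6, s = -4 − 1·15 = -19, t = 7 − 1·(-26) = 33  (check: 651·(-19) + 375·33 = 6)
  q = 2: r = 3, s = 15 − 2·(-19) = 53, t = -26 − 2·33 = -92  (check: 651·53 + 375·(-92) = 3)
The row with r = 3 (the gcd) gives the Bezout coefficients s = 53, t = -92.
Result: 651 · (53) + 375 · (-92) = 3.

gcd(651, 375) = 3; s = 53, t = -92 (check: 651·53 + 375·(-92) = 3).


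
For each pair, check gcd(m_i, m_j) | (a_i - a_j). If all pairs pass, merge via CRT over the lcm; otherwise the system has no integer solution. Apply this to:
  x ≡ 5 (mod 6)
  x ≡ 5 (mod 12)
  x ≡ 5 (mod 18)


Moduli 6, 12, 18 are not pairwise coprime, so CRT works modulo lcm(m_i) when all pairwise compatibility conditions hold.
Pairwise compatibility: gcd(m_i, m_j) must divide a_i - a_j for every pair.
Merge one congruence at a time:
  Start: x ≡ 5 (mod 6).
  Combine with x ≡ 5 (mod 12): gcd(6, 12) = 6; 5 - 5 = 0, which IS divisible by 6, so compatible.
    Write x = 5 + 6·t and substitute into x ≡ 5 (mod 12): 6·t ≡ 5 − 5 = 0 (mod 12).
    Divide the congruence (and modulus) by g = 6: 1·t ≡ 0 (mod 2).
    So t ≡ 0 (mod 2).
    Then x = 5 + 6·0 = 5, valid modulo lcm(6, 12) = 12: x ≡ 5 (mod 12).
  Combine with x ≡ 5 (mod 18): gcd(12, 18) = 6; 5 - 5 = 0, which IS divisible by 6, so compatible.
    Write x = 5 + 12·t and substitute into x ≡ 5 (mod 18): 12·t ≡ 5 − 5 = 0 (mod 18).
    Divide the congruence (and modulus) by g = 6: 2·t ≡ 0 (mod 3).
    The inverse of 2 mod 3 is 2 (since 2·2 = 4 = 1·3 + 1), so t ≡ 2·0 = 0 ≡ 0 (mod 3).
    Then x = 5 + 12·0 = 5, valid modulo lcm(12, 18) = 36: x ≡ 5 (mod 36).
Verify: 5 mod 6 = 5, 5 mod 12 = 5, 5 mod 18 = 5.

x ≡ 5 (mod 36).


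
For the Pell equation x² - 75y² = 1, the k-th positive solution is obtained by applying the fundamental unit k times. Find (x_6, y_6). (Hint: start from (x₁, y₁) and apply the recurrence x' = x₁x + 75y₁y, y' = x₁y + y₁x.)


Step 1: Find the fundamental solution (x₁, y₁) of x² - 75y² = 1.
  Expand √75 as a continued fraction. a₀ = ⌊√75⌋ = 8; iterate m_{k+1} = d_k·a_k − m_k, d_{k+1} = (75 − m_{k+1}²)/d_k, a_{k+1} = ⌊(a₀ + m_{k+1})/d_{k+1}⌋ (starting m₀ = 0, d₀ = 1), with convergents p_k = a_k·p_{k-1} + p_{k-2}, q_k = a_k·q_{k-1} + q_{k-2} (p₋₁ = 1, q₋₁ = 0):
  k = 0: a₀ = 8; p₀/q₀ = 8/1; p₀² − 75·q₀² = 64 − 75 = -11.
  k = 1: m = 8, d = 11, a = ⌊(8 + 8)/11⌋ = 1; p/q = (1·8 + 1)/(1·1 + 0) = 9/1; p² − 75·q² = 81 − 75 = 6.
  k = 2: m = 3, d = 6, a = ⌊(8 + 3)/6⌋ = 1; p/q = (1·9 + 8)/(1·1 + 1) = 17/2; p² − 75·q² = 289 − 300 = -11.
  k = 3: m = 3, d = 11, a = ⌊(8 + 3)/11⌋ = 1; p/q = (1·17 + 9)/(1·2 + 1) = 26/3; p² − 75·q² = 676 − 675 = 1.
  The first convergent with p² − 75·q² = 1 gives the fundamental solution (x₁, y₁) = (26, 3).
Step 2: Apply the recurrence (x_{n+1}, y_{n+1}) = (x₁x_n + 75y₁y_n, x₁y_n + y₁x_n) repeatedly.
  From (x_1, y_1) = (26, 3): x_2 = 26·26 + 75·3·3 = 1351; y_2 = 26·3 + 3·26 = 156.
  From (x_2, y_2) = (1351, 156): x_3 = 26·1351 + 75·3·156 = 70226; y_3 = 26·156 + 3·1351 = 8109.
  From (x_3, y_3) = (70226, 8109): x_4 = 26·70226 + 75·3·8109 = 3650401; y_4 = 26·8109 + 3·70226 = 421512.
  From (x_4, y_4) = (3650401, 421512): x_5 = 26·3650401 + 75·3·421512 = 189750626; y_5 = 26·421512 + 3·3650401 = 21910515.
  From (x_5, y_5) = (189750626, 21910515): x_6 = 26·189750626 + 75·3·21910515 = 9863382151; y_6 = 26·21910515 + 3·189750626 = 1138925268.
Step 3: Verify x_6² - 75·y_6² = 97286307456665386801 - 97286307456665386800 = 1 (should be 1). ✓

(x_1, y_1) = (26, 3); (x_6, y_6) = (9863382151, 1138925268).


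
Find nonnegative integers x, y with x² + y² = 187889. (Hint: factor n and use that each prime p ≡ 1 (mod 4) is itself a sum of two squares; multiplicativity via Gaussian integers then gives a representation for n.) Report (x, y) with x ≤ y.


Step 1: Factor n = 187889 = 13 · 97 · 149.
Step 2: Check the mod-4 condition on each prime factor: 13 ≡ 1 (mod 4), exponent 1; 97 ≡ 1 (mod 4), exponent 1; 149 ≡ 1 (mod 4), exponent 1.
All primes ≡ 3 (mod 4) appear to even exponent (or don't appear), so by the two-squares theorem n IS expressible as a sum of two squares.
Step 3: Build a representation. Here n = 13 · 97 · 149 is a product of primes ≡ 1 (mod 4). Each prime p ≡ 1 (mod 4) is itself a sum of two squares; find a² by testing p − a² for a perfect square:
  13: 13 − 1² = 12, 13 − 2² = 9 = 3² ⇒ 13 = 2² + 3².
  97: 97 − 1² = 96, 97 − 2² = 93, 97 − 3² = 88, 97 − 4² = 81 = 9² ⇒ 97 = 4² + 9².
  149: 149 − 1² = 148, 149 − 2² = 145, 149 − 3² = 140, 149 − 4² = 133, 149 − 5² = 124, 149 − 6² = 113, 149 − 7² = 100 = 10² ⇒ 149 = 7² + 10².
  Combine using the Brahmagupta–Fibonacci identity (a² + b²)(c² + d²) = (ac − bd)² + (ad + bc)² = (ac + bd)² + (ad − bc)²:
  13 · 97 = 1261: from (2² + 3²)(4² + 9²), take (2·4 − 3·9, 2·9 + 3·4) = (8 − 27, 18 + 12) = (-19, 30); dropping signs (only squares matter) gives (19, 30); check 19² + 30² = 361 + 900 = 1261 ✓.
  1261 · 149 = 187889: from (19² + 30²)(7² + 10²), take (19·7 − 30·10, 19·10 + 30·7) = (133 − 300, 190 + 210) = (-167, 400); dropping signs (only squares matter) gives (167, 400); check 167² + 400² = 27889 + 160000 = 187889 ✓.
Step 4: Order so x ≤ y and verify: 167² + 400² = 27889 + 160000 = 187889 = n. ✓

n = 187889 = 167² + 400² (one valid representation with x ≤ y).


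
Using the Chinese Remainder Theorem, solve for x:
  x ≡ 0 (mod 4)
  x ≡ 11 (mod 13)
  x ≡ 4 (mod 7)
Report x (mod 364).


Moduli 4, 13, 7 are pairwise coprime; by CRT there is a unique solution modulo M = 4 · 13 · 7 = 364.
Solve pairwise, accumulating the modulus:
  Start with x ≡ 0 (mod 4).
  Combine with x ≡ 11 (mod 13): since gcd(4, 13) = 1, we get a unique residue mod 52.
    Write x = 0 + 4·t and substitute into x ≡ 11 (mod 13): 4·t ≡ 11 − 0 = 11 (mod 13).
    The inverse of 4 mod 13 is 10 (since 4·10 = 40 = 3·13 + 1), so t ≡ 10·11 = 110 ≡ 6 (mod 13).
    Then x = 0 + 4·6 = 24, valid modulo lcm(4, 13) = 52: x ≡ 24 (mod 52).
  Combine with x ≡ 4 (mod 7): since gcd(52, 7) = 1, we get a unique residue mod 364.
    Write x = 24 + 52·t and substitute into x ≡ 4 (mod 7): 52·t ≡ 4 − 24 = -20 (mod 7).
    Reduce coefficients mod 7: 3·t ≡ 1 (mod 7).
    The inverse of 3 mod 7 is 5 (since 3·5 = 15 = 2·7 + 1), so t ≡ 5·1 = 5 ≡ 5 (mod 7).
    Then x = 24 + 52·5 = 284, valid modulo lcm(52, 7) = 364: x ≡ 284 (mod 364).
Verify: 284 mod 4 = 0 ✓, 284 mod 13 = 11 ✓, 284 mod 7 = 4 ✓.

x ≡ 284 (mod 364).


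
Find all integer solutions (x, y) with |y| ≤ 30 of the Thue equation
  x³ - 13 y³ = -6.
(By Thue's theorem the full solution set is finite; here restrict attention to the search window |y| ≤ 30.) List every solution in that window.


The equation is x³ - 13y³ = -6. For fixed y, x³ = 13·y³ − 6, so a solution requires the RHS to be a perfect cube.
Strategy: iterate y from -30 to 30, compute RHS = 13·y³ − 6, and check whether it is a (positive or negative) perfect cube.
Check small values of y:
  y = 0: RHS = -6 is not a perfect cube.
  y = 1: RHS = 7 is not a perfect cube.
  y = -1: RHS = -19 is not a perfect cube.
  y = 2: RHS = 98 is not a perfect cube.
  y = -2: RHS = -110 is not a perfect cube.
  y = 3: RHS = 345 is not a perfect cube.
  y = -3: RHS = -357 is not a perfect cube.
Continuing the search up to |y| = 30 finds no solutions either.
No (x, y) in the scanned range satisfies the equation.

No integer solutions with |y| ≤ 30.


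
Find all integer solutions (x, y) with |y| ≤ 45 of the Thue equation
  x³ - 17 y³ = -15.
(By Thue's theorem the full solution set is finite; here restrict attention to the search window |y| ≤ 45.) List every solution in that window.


The equation is x³ - 17y³ = -15. For fixed y, x³ = 17·y³ − 15, so a solution requires the RHS to be a perfect cube.
Strategy: iterate y from -45 to 45, compute RHS = 17·y³ − 15, and check whether it is a (positive or negative) perfect cube.
Check small values of y:
  y = 0: RHS = -15 is not a perfect cube.
  y = 1: RHS = 2 is not a perfect cube.
  y = -1: RHS = -32 is not a perfect cube.
  y = 2: RHS = 121 is not a perfect cube.
  y = -2: RHS = -151 is not a perfect cube.
  y = 3: RHS = 444 is not a perfect cube.
  y = -3: RHS = -474 is not a perfect cube.
Continuing the search up to |y| = 45 finds no solutions either.
No (x, y) in the scanned range satisfies the equation.

No integer solutions with |y| ≤ 45.


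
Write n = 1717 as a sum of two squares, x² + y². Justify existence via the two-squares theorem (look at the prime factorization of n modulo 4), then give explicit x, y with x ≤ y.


Step 1: Factor n = 1717 = 17 · 101.
Step 2: Check the mod-4 condition on each prime factor: 17 ≡ 1 (mod 4), exponent 1; 101 ≡ 1 (mod 4), exponent 1.
All primes ≡ 3 (mod 4) appear to even exponent (or don't appear), so by the two-squares theorem n IS expressible as a sum of two squares.
Step 3: Build a representation. Here n = 17 · 101 is a product of primes ≡ 1 (mod 4). Each prime p ≡ 1 (mod 4) is itself a sum of two squares; find a² by testing p − a² for a perfect square:
  17: 17 − 1² = 16 = 4² ⇒ 17 = 1² + 4².
  101: 101 − 1² = 100 = 10² ⇒ 101 = 1² + 10².
  Combine using the Brahmagupta–Fibonacci identity (a² + b²)(c² + d²) = (ac − bd)² + (ad + bc)² = (ac + bd)² + (ad − bc)²:
  17 · 101 = 1717: from (1² + 4²)(1² + 10²), take (1·1 − 4·10, 1·10 + 4·1) = (1 − 40, 10 + 4) = (-39, 14); dropping signs (only squares matter) gives (39, 14); check 39² + 14² = 1521 + 196 = 1717 ✓.
Step 4: Order so x ≤ y and verify: 14² + 39² = 196 + 1521 = 1717 = n. ✓

n = 1717 = 14² + 39² (one valid representation with x ≤ y).


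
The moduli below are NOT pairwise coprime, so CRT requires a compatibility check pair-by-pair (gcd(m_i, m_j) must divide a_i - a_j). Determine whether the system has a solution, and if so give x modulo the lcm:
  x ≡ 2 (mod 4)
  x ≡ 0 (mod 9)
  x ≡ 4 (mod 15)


Moduli 4, 9, 15 are not pairwise coprime, so CRT works modulo lcm(m_i) when all pairwise compatibility conditions hold.
Pairwise compatibility: gcd(m_i, m_j) must divide a_i - a_j for every pair.
Merge one congruence at a time:
  Start: x ≡ 2 (mod 4).
  Combine with x ≡ 0 (mod 9): gcd(4, 9) = 1; 0 - 2 = -2, which IS divisible by 1, so compatible.
    Write x = 2 + 4·t and substitute into x ≡ 0 (mod 9): 4·t ≡ 0 − 2 = -2 (mod 9).
    Reduce coefficients mod 9: 4·t ≡ 7 (mod 9).
    The inverse of 4 mod 9 is 7 (since 4·7 = 28 = 3·9 + 1), so t ≡ 7·7 = 49 ≡ 4 (mod 9).
    Then x = 2 + 4·4 = 18, valid modulo lcm(4, 9) = 36: x ≡ 18 (mod 36).
  Combine with x ≡ 4 (mod 15): gcd(36, 15) = 3, and 4 - 18 = -14 is NOT divisible by 3.
    ⇒ system is inconsistent (no integer solution).

No solution (the system is inconsistent).


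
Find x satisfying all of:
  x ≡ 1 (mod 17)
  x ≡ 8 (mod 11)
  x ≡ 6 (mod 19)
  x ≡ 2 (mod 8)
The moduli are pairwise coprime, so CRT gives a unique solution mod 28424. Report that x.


Product of moduli M = 17 · 11 · 19 · 8 = 28424.
Merge one congruence at a time:
  Start: x ≡ 1 (mod 17).
  Combine with x ≡ 8 (mod 11); new modulus lcm = 187.
    Write x = 1 + 17·t and substitute into x ≡ 8 (mod 11): 17·t ≡ 8 − 1 = 7 (mod 11).
    Reduce coefficients mod 11: 6·t ≡ 7 (mod 11).
    The inverse of 6 mod 11 is 2 (since 6·2 = 12 = 1·11 + 1), so t ≡ 2·7 = 14 ≡ 3 (mod 11).
    Then x = 1 + 17·3 = 52, valid modulo lcm(17, 11) = 187: x ≡ 52 (mod 187).
  Combine with x ≡ 6 (mod 19); new modulus lcm = 3553.
    Write x = 52 + 187·t and substitute into x ≡ 6 (mod 19): 187·t ≡ 6 − 52 = -46 (mod 19).
    Reduce coefficients mod 19: 16·t ≡ 11 (mod 19).
    The inverse of 16 mod 19 is 6 (since 16·6 = 96 = 5·19 + 1), so t ≡ 6·11 = 66 ≡ 9 (mod 19).
    Then x = 52 + 187·9 = 1735, valid modulo lcm(187, 19) = 3553: x ≡ 1735 (mod 3553).
  Combine with x ≡ 2 (mod 8); new modulus lcm = 28424.
    Write x = 1735 + 3553·t and substitute into x ≡ 2 (mod 8): 3553·t ≡ 2 − 1735 = -1733 (mod 8).
    Reduce coefficients mod 8: 1·t ≡ 3 (mod 8).
    So t ≡ 3 (mod 8).
    Then x = 1735 + 3553·3 = 12394, valid modulo lcm(3553, 8) = 28424: x ≡ 12394 (mod 28424).
Verify against each original: 12394 mod 17 = 1, 12394 mod 11 = 8, 12394 mod 19 = 6, 12394 mod 8 = 2.

x ≡ 12394 (mod 28424).


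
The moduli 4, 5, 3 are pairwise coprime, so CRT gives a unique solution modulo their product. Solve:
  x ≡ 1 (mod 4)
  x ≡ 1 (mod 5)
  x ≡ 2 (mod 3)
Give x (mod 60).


Moduli 4, 5, 3 are pairwise coprime; by CRT there is a unique solution modulo M = 4 · 5 · 3 = 60.
Solve pairwise, accumulating the modulus:
  Start with x ≡ 1 (mod 4).
  Combine with x ≡ 1 (mod 5): since gcd(4, 5) = 1, we get a unique residue mod 20.
    Write x = 1 + 4·t and substitute into x ≡ 1 (mod 5): 4·t ≡ 1 − 1 = 0 (mod 5).
    The inverse of 4 mod 5 is 4 (since 4·4 = 16 = 3·5 + 1), so t ≡ 4·0 = 0 ≡ 0 (mod 5).
    Then x = 1 + 4·0 = 1, valid modulo lcm(4, 5) = 20: x ≡ 1 (mod 20).
  Combine with x ≡ 2 (mod 3): since gcd(20, 3) = 1, we get a unique residue mod 60.
    Write x = 1 + 20·t and substitute into x ≡ 2 (mod 3): 20·t ≡ 2 − 1 = 1 (mod 3).
    Reduce coefficients mod 3: 2·t ≡ 1 (mod 3).
    The inverse of 2 mod 3 is 2 (since 2·2 = 4 = 1·3 + 1), so t ≡ 2·1 = 2 ≡ 2 (mod 3).
    Then x = 1 + 20·2 = 41, valid modulo lcm(20, 3) = 60: x ≡ 41 (mod 60).
Verify: 41 mod 4 = 1 ✓, 41 mod 5 = 1 ✓, 41 mod 3 = 2 ✓.

x ≡ 41 (mod 60).


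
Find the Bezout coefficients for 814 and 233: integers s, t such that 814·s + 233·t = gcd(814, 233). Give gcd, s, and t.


Euclidean algorithm on (814, 233) — divide until remainder is 0:
  814 = 3 · 233 + 115
  233 = 2 · 115 + 3
  115 = 38 · 3 + 1
  3 = 3 · 1 + 0
gcd(814, 233) = 1.
Track Bezout coefficients alongside the remainders: start with r₀ = 814 = a·1 + b·0 (s = 1, t = 0) and r₁ = 233 = a·0 + b·1 (s = 0, t = 1); each new remainder r_{k+1} = r_{k-1} − q_k·r_k inherits s_{k+1} = s_{k-1} − q_k·s_k, t_{k+1} = t_{k-1} − q_k·t_k, so r_k = a·s_k + b·t_k at every step:
  q = 3: r = 115, s = 1 − 3·0 = 1, t = 0 − 3·1 = -3  (check: 814·1 + 233·(-3) = 115)
  q = 2: r = 3, s = 0 − 2·1 = -2, t = 1 − 2·(-3) = 7  (check: 814·(-2) + 233·7 = 3)
  q = 38: r = 1, s = 1 − 38·(-2) = 77, t = -3 − 38·7 = -269  (check: 814·77 + 233·(-269) = 1)
The row with r = 1 (the gcd) gives the Bezout coefficients s = 77, t = -269.
Result: 814 · (77) + 233 · (-269) = 1.

gcd(814, 233) = 1; s = 77, t = -269 (check: 814·77 + 233·(-269) = 1).


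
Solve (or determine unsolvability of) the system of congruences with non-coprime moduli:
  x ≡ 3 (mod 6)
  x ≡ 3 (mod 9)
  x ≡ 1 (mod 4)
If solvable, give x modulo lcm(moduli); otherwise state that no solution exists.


Moduli 6, 9, 4 are not pairwise coprime, so CRT works modulo lcm(m_i) when all pairwise compatibility conditions hold.
Pairwise compatibility: gcd(m_i, m_j) must divide a_i - a_j for every pair.
Merge one congruence at a time:
  Start: x ≡ 3 (mod 6).
  Combine with x ≡ 3 (mod 9): gcd(6, 9) = 3; 3 - 3 = 0, which IS divisible by 3, so compatible.
    Write x = 3 + 6·t and substitute into x ≡ 3 (mod 9): 6·t ≡ 3 − 3 = 0 (mod 9).
    Divide the congruence (and modulus) by g = 3: 2·t ≡ 0 (mod 3).
    The inverse of 2 mod 3 is 2 (since 2·2 = 4 = 1·3 + 1), so t ≡ 2·0 = 0 ≡ 0 (mod 3).
    Then x = 3 + 6·0 = 3, valid modulo lcm(6, 9) = 18: x ≡ 3 (mod 18).
  Combine with x ≡ 1 (mod 4): gcd(18, 4) = 2; 1 - 3 = -2, which IS divisible by 2, so compatible.
    Write x = 3 + 18·t and substitute into x ≡ 1 (mod 4): 18·t ≡ 1 − 3 = -2 (mod 4).
    Divide the congruence (and modulus) by g = 2: 9·t ≡ -1 (mod 2).
    Reduce coefficients mod 2: 1·t ≡ 1 (mod 2).
    So t ≡ 1 (mod 2).
    Then x = 3 + 18·1 = 21, valid modulo lcm(18, 4) = 36: x ≡ 21 (mod 36).
Verify: 21 mod 6 = 3, 21 mod 9 = 3, 21 mod 4 = 1.

x ≡ 21 (mod 36).


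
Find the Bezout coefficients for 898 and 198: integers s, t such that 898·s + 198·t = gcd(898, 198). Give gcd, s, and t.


Euclidean algorithm on (898, 198) — divide until remainder is 0:
  898 = 4 · 198 + 106
  198 = 1 · 106 + 92
  106 = 1 · 92 + 14
  92 = 6 · 14 + 8
  14 = 1 · 8 + 6
  8 = 1 · 6 + 2
  6 = 3 · 2 + 0
gcd(898, 198) = 2.
Track Bezout coefficients alongside the remainders: start with r₀ = 898 = a·1 + b·0 (s = 1, t = 0) and r₁ = 198 = a·0 + b·1 (s = 0, t = 1); each new remainder r_{k+1} = r_{k-1} − q_k·r_k inherits s_{k+1} = s_{k-1} − q_k·s_k, t_{k+1} = t_{k-1} − q_k·t_k, so r_k = a·s_k + b·t_k at every step:
  q = 4: r = 106, s = 1 − 4·0 = 1, t = 0 − 4·1 = -4  (check: 898·1 + 198·(-4) = 106)
  q = 1: r = 92, s = 0 − 1·1 = -1, t = 1 − 1·(-4) = 5  (check: 898·(-1) + 198·5 = 92)
  q = 1: r = 14, s = 1 − 1·(-1) = 2, t = -4 − 1·5 = -9  (check: 898·2 + 198·(-9) = 14)
  q = 6: r = 8, s = -1 − 6·2 = -13, t = 5 − 6·(-9) = 59  (check: 898·(-13) + 198·59 = 8)
  q = 1: r = 6, s = 2 − 1·(-13) = 15, t = -9 − 1·59 = -68  (check: 898·15 + 198·(-68) = 6)
  q = 1: r = 2, s = -13 − 1·15 = -28, t = 59 − 1·(-68) = 127  (check: 898·(-28) + 198·127 = 2)
The row with r = 2 (the gcd) gives the Bezout coefficients s = -28, t = 127.
Result: 898 · (-28) + 198 · (127) = 2.

gcd(898, 198) = 2; s = -28, t = 127 (check: 898·(-28) + 198·127 = 2).


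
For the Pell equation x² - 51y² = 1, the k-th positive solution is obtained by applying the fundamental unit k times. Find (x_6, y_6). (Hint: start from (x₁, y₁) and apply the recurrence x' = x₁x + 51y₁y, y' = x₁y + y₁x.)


Step 1: Find the fundamental solution (x₁, y₁) of x² - 51y² = 1.
  Expand √51 as a continued fraction. a₀ = ⌊√51⌋ = 7; iterate m_{k+1} = d_k·a_k − m_k, d_{k+1} = (51 − m_{k+1}²)/d_k, a_{k+1} = ⌊(a₀ + m_{k+1})/d_{k+1}⌋ (starting m₀ = 0, d₀ = 1), with convergents p_k = a_k·p_{k-1} + p_{k-2}, q_k = a_k·q_{k-1} + q_{k-2} (p₋₁ = 1, q₋₁ = 0):
  k = 0: a₀ = 7; p₀/q₀ = 7/1; p₀² − 51·q₀² = 49 − 51 = -2.
  k = 1: m = 7, d = 2, a = ⌊(7 + 7)/2⌋ = 7; p/q = (7·7 + 1)/(7·1 + 0) = 50/7; p² − 51·q² = 2500 − 2499 = 1.
  The first convergent with p² − 51·q² = 1 gives the fundamental solution (x₁, y₁) = (50, 7).
Step 2: Apply the recurrence (x_{n+1}, y_{n+1}) = (x₁x_n + 51y₁y_n, x₁y_n + y₁x_n) repeatedly.
  From (x_1, y_1) = (50, 7): x_2 = 50·50 + 51·7·7 = 4999; y_2 = 50·7 + 7·50 = 700.
  From (x_2, y_2) = (4999, 700): x_3 = 50·4999 + 51·7·700 = 499850; y_3 = 50·700 + 7·4999 = 69993.
  From (x_3, y_3) = (499850, 69993): x_4 = 50·499850 + 51·7·69993 = 49980001; y_4 = 50·69993 + 7·499850 = 6998600.
  From (x_4, y_4) = (49980001, 6998600): x_5 = 50·49980001 + 51·7·6998600 = 4997500250; y_5 = 50·6998600 + 7·49980001 = 699790007.
  From (x_5, y_5) = (4997500250, 699790007): x_6 = 50·4997500250 + 51·7·699790007 = 499700044999; y_6 = 50·699790007 + 7·4997500250 = 69972002100.
Step 3: Verify x_6² - 51·y_6² = 249700134972002624910001 - 249700134972002624910000 = 1 (should be 1). ✓

(x_1, y_1) = (50, 7); (x_6, y_6) = (499700044999, 69972002100).


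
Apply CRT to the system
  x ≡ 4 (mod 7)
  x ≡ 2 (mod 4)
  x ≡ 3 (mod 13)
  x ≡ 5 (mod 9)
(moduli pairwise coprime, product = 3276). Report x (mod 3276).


Product of moduli M = 7 · 4 · 13 · 9 = 3276.
Merge one congruence at a time:
  Start: x ≡ 4 (mod 7).
  Combine with x ≡ 2 (mod 4); new modulus lcm = 28.
    Write x = 4 + 7·t and substitute into x ≡ 2 (mod 4): 7·t ≡ 2 − 4 = -2 (mod 4).
    Reduce coefficients mod 4: 3·t ≡ 2 (mod 4).
    The inverse of 3 mod 4 is 3 (since 3·3 = 9 = 2·4 + 1), so t ≡ 3·2 = 6 ≡ 2 (mod 4).
    Then x = 4 + 7·2 = 18, valid modulo lcm(7, 4) = 28: x ≡ 18 (mod 28).
  Combine with x ≡ 3 (mod 13); new modulus lcm = 364.
    Write x = 18 + 28·t and substitute into x ≡ 3 (mod 13): 28·t ≡ 3 − 18 = -15 (mod 13).
    Reduce coefficients mod 13: 2·t ≡ 11 (mod 13).
    The inverse of 2 mod 13 is 7 (since 2·7 = 14 = 1·13 + 1), so t ≡ 7·11 = 77 ≡ 12 (mod 13).
    Then x = 18 + 28·12 = 354, valid modulo lcm(28, 13) = 364: x ≡ 354 (mod 364).
  Combine with x ≡ 5 (mod 9); new modulus lcm = 3276.
    Write x = 354 + 364·t and substitute into x ≡ 5 (mod 9): 364·t ≡ 5 − 354 = -349 (mod 9).
    Reduce coefficients mod 9: 4·t ≡ 2 (mod 9).
    The inverse of 4 mod 9 is 7 (since 4·7 = 28 = 3·9 + 1), so t ≡ 7·2 = 14 ≡ 5 (mod 9).
    Then x = 354 + 364·5 = 2174, valid modulo lcm(364, 9) = 3276: x ≡ 2174 (mod 3276).
Verify against each original: 2174 mod 7 = 4, 2174 mod 4 = 2, 2174 mod 13 = 3, 2174 mod 9 = 5.

x ≡ 2174 (mod 3276).
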